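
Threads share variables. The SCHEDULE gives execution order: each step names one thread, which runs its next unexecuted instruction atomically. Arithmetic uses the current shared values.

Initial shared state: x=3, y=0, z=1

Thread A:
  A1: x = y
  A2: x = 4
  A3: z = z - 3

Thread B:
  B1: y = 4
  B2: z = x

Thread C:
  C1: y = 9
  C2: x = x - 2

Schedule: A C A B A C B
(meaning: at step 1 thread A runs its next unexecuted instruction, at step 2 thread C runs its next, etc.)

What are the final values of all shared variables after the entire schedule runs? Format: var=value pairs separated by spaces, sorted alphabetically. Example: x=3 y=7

Step 1: thread A executes A1 (x = y). Shared: x=0 y=0 z=1. PCs: A@1 B@0 C@0
Step 2: thread C executes C1 (y = 9). Shared: x=0 y=9 z=1. PCs: A@1 B@0 C@1
Step 3: thread A executes A2 (x = 4). Shared: x=4 y=9 z=1. PCs: A@2 B@0 C@1
Step 4: thread B executes B1 (y = 4). Shared: x=4 y=4 z=1. PCs: A@2 B@1 C@1
Step 5: thread A executes A3 (z = z - 3). Shared: x=4 y=4 z=-2. PCs: A@3 B@1 C@1
Step 6: thread C executes C2 (x = x - 2). Shared: x=2 y=4 z=-2. PCs: A@3 B@1 C@2
Step 7: thread B executes B2 (z = x). Shared: x=2 y=4 z=2. PCs: A@3 B@2 C@2

Answer: x=2 y=4 z=2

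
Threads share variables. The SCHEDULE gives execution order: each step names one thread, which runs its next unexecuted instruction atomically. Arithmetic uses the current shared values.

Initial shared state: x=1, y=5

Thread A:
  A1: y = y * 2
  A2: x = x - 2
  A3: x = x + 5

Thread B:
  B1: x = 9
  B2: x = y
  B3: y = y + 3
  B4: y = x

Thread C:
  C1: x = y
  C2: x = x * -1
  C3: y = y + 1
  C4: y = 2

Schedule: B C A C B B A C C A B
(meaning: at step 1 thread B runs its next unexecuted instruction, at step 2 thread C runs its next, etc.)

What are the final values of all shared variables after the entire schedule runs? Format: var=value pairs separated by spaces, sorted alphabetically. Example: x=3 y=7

Step 1: thread B executes B1 (x = 9). Shared: x=9 y=5. PCs: A@0 B@1 C@0
Step 2: thread C executes C1 (x = y). Shared: x=5 y=5. PCs: A@0 B@1 C@1
Step 3: thread A executes A1 (y = y * 2). Shared: x=5 y=10. PCs: A@1 B@1 C@1
Step 4: thread C executes C2 (x = x * -1). Shared: x=-5 y=10. PCs: A@1 B@1 C@2
Step 5: thread B executes B2 (x = y). Shared: x=10 y=10. PCs: A@1 B@2 C@2
Step 6: thread B executes B3 (y = y + 3). Shared: x=10 y=13. PCs: A@1 B@3 C@2
Step 7: thread A executes A2 (x = x - 2). Shared: x=8 y=13. PCs: A@2 B@3 C@2
Step 8: thread C executes C3 (y = y + 1). Shared: x=8 y=14. PCs: A@2 B@3 C@3
Step 9: thread C executes C4 (y = 2). Shared: x=8 y=2. PCs: A@2 B@3 C@4
Step 10: thread A executes A3 (x = x + 5). Shared: x=13 y=2. PCs: A@3 B@3 C@4
Step 11: thread B executes B4 (y = x). Shared: x=13 y=13. PCs: A@3 B@4 C@4

Answer: x=13 y=13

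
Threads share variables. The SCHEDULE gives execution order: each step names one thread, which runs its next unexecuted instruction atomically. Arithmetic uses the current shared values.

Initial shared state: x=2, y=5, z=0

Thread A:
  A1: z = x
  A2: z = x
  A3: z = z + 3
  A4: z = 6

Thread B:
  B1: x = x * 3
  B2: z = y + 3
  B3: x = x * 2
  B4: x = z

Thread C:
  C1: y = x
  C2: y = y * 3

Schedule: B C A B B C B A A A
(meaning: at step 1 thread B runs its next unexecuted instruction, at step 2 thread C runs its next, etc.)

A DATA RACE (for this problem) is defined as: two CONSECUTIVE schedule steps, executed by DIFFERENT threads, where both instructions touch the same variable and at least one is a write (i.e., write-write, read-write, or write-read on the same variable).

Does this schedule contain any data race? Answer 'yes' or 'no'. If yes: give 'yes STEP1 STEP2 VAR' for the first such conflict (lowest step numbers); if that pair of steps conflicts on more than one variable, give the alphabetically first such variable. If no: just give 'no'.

Steps 1,2: B(x = x * 3) vs C(y = x). RACE on x (W-R).
Steps 2,3: C(r=x,w=y) vs A(r=x,w=z). No conflict.
Steps 3,4: A(z = x) vs B(z = y + 3). RACE on z (W-W).
Steps 4,5: same thread (B). No race.
Steps 5,6: B(r=x,w=x) vs C(r=y,w=y). No conflict.
Steps 6,7: C(r=y,w=y) vs B(r=z,w=x). No conflict.
Steps 7,8: B(x = z) vs A(z = x). RACE on x (W-R), z (R-W). Multiple vars; alphabetically first is x.
Steps 8,9: same thread (A). No race.
Steps 9,10: same thread (A). No race.
First conflict at steps 1,2.

Answer: yes 1 2 x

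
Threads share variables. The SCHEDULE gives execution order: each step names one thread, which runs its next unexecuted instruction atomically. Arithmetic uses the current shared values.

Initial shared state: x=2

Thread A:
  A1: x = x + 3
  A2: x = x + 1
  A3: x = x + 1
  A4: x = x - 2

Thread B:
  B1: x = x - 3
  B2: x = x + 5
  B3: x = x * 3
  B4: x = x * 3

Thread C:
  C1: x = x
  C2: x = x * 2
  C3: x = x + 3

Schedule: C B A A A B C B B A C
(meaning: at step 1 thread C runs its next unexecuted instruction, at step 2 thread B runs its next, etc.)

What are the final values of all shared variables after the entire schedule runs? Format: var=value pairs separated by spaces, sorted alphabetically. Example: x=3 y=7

Answer: x=163

Derivation:
Step 1: thread C executes C1 (x = x). Shared: x=2. PCs: A@0 B@0 C@1
Step 2: thread B executes B1 (x = x - 3). Shared: x=-1. PCs: A@0 B@1 C@1
Step 3: thread A executes A1 (x = x + 3). Shared: x=2. PCs: A@1 B@1 C@1
Step 4: thread A executes A2 (x = x + 1). Shared: x=3. PCs: A@2 B@1 C@1
Step 5: thread A executes A3 (x = x + 1). Shared: x=4. PCs: A@3 B@1 C@1
Step 6: thread B executes B2 (x = x + 5). Shared: x=9. PCs: A@3 B@2 C@1
Step 7: thread C executes C2 (x = x * 2). Shared: x=18. PCs: A@3 B@2 C@2
Step 8: thread B executes B3 (x = x * 3). Shared: x=54. PCs: A@3 B@3 C@2
Step 9: thread B executes B4 (x = x * 3). Shared: x=162. PCs: A@3 B@4 C@2
Step 10: thread A executes A4 (x = x - 2). Shared: x=160. PCs: A@4 B@4 C@2
Step 11: thread C executes C3 (x = x + 3). Shared: x=163. PCs: A@4 B@4 C@3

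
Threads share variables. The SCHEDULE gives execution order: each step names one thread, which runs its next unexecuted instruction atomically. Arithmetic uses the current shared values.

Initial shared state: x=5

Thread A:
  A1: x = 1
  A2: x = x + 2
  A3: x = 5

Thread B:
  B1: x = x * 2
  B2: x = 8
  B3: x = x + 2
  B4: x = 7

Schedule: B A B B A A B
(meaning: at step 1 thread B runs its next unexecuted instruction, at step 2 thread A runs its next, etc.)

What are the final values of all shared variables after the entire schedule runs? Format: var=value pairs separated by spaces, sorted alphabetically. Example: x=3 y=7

Step 1: thread B executes B1 (x = x * 2). Shared: x=10. PCs: A@0 B@1
Step 2: thread A executes A1 (x = 1). Shared: x=1. PCs: A@1 B@1
Step 3: thread B executes B2 (x = 8). Shared: x=8. PCs: A@1 B@2
Step 4: thread B executes B3 (x = x + 2). Shared: x=10. PCs: A@1 B@3
Step 5: thread A executes A2 (x = x + 2). Shared: x=12. PCs: A@2 B@3
Step 6: thread A executes A3 (x = 5). Shared: x=5. PCs: A@3 B@3
Step 7: thread B executes B4 (x = 7). Shared: x=7. PCs: A@3 B@4

Answer: x=7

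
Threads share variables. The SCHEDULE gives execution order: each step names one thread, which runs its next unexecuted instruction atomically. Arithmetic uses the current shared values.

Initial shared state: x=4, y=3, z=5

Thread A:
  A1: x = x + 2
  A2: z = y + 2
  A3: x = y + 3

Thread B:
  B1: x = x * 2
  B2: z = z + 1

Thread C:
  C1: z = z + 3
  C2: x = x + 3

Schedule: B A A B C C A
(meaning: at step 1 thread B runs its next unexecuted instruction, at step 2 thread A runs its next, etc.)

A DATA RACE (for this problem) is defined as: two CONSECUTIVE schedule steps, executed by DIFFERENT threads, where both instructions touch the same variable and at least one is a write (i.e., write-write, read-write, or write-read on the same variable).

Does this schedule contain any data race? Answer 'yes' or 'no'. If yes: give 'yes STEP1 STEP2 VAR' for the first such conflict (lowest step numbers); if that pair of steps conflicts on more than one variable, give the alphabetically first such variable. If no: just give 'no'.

Steps 1,2: B(x = x * 2) vs A(x = x + 2). RACE on x (W-W).
Steps 2,3: same thread (A). No race.
Steps 3,4: A(z = y + 2) vs B(z = z + 1). RACE on z (W-W).
Steps 4,5: B(z = z + 1) vs C(z = z + 3). RACE on z (W-W).
Steps 5,6: same thread (C). No race.
Steps 6,7: C(x = x + 3) vs A(x = y + 3). RACE on x (W-W).
First conflict at steps 1,2.

Answer: yes 1 2 x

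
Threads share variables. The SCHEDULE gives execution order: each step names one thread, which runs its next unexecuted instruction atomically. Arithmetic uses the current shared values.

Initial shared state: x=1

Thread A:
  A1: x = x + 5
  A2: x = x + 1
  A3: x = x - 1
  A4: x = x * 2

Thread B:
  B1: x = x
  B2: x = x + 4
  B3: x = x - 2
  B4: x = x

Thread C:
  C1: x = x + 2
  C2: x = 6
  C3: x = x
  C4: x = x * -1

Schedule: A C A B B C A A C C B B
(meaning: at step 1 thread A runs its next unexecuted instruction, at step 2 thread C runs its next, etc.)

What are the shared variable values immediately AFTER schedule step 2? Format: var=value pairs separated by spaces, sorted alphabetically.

Step 1: thread A executes A1 (x = x + 5). Shared: x=6. PCs: A@1 B@0 C@0
Step 2: thread C executes C1 (x = x + 2). Shared: x=8. PCs: A@1 B@0 C@1

Answer: x=8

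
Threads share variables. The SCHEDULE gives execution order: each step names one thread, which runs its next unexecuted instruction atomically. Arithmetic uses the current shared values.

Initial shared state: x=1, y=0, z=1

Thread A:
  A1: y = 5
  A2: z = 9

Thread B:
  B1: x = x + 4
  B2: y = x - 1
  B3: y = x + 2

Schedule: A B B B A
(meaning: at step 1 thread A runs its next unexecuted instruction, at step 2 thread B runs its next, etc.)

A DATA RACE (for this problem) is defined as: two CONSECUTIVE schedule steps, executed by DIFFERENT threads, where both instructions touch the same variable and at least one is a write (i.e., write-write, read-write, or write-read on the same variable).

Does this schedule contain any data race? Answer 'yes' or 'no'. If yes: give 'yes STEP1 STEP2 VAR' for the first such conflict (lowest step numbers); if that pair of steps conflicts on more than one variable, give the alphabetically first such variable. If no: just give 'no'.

Answer: no

Derivation:
Steps 1,2: A(r=-,w=y) vs B(r=x,w=x). No conflict.
Steps 2,3: same thread (B). No race.
Steps 3,4: same thread (B). No race.
Steps 4,5: B(r=x,w=y) vs A(r=-,w=z). No conflict.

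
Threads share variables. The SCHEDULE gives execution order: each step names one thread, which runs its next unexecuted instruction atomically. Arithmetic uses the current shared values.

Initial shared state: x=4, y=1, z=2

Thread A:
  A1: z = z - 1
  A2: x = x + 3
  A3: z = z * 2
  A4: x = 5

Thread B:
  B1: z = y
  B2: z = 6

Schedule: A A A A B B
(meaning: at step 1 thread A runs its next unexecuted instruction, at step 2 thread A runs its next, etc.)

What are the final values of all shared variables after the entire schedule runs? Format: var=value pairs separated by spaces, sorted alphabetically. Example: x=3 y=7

Answer: x=5 y=1 z=6

Derivation:
Step 1: thread A executes A1 (z = z - 1). Shared: x=4 y=1 z=1. PCs: A@1 B@0
Step 2: thread A executes A2 (x = x + 3). Shared: x=7 y=1 z=1. PCs: A@2 B@0
Step 3: thread A executes A3 (z = z * 2). Shared: x=7 y=1 z=2. PCs: A@3 B@0
Step 4: thread A executes A4 (x = 5). Shared: x=5 y=1 z=2. PCs: A@4 B@0
Step 5: thread B executes B1 (z = y). Shared: x=5 y=1 z=1. PCs: A@4 B@1
Step 6: thread B executes B2 (z = 6). Shared: x=5 y=1 z=6. PCs: A@4 B@2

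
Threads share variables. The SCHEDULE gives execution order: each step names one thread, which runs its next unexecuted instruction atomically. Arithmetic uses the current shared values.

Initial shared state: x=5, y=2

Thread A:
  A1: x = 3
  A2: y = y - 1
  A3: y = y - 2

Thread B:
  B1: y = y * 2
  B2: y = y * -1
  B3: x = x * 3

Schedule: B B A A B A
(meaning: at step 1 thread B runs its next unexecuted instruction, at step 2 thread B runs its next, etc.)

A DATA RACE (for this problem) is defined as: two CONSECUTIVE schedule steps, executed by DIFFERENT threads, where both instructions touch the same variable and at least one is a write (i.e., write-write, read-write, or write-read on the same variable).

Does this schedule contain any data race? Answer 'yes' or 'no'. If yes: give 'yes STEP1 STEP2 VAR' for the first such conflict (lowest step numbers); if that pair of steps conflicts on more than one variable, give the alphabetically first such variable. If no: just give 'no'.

Steps 1,2: same thread (B). No race.
Steps 2,3: B(r=y,w=y) vs A(r=-,w=x). No conflict.
Steps 3,4: same thread (A). No race.
Steps 4,5: A(r=y,w=y) vs B(r=x,w=x). No conflict.
Steps 5,6: B(r=x,w=x) vs A(r=y,w=y). No conflict.

Answer: no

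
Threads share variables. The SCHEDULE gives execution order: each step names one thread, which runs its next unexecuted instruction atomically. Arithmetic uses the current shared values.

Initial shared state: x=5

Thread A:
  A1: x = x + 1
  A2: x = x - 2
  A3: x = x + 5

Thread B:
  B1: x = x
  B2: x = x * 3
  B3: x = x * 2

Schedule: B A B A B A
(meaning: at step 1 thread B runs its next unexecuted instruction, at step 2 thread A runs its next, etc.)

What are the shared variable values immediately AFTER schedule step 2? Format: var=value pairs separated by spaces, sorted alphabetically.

Answer: x=6

Derivation:
Step 1: thread B executes B1 (x = x). Shared: x=5. PCs: A@0 B@1
Step 2: thread A executes A1 (x = x + 1). Shared: x=6. PCs: A@1 B@1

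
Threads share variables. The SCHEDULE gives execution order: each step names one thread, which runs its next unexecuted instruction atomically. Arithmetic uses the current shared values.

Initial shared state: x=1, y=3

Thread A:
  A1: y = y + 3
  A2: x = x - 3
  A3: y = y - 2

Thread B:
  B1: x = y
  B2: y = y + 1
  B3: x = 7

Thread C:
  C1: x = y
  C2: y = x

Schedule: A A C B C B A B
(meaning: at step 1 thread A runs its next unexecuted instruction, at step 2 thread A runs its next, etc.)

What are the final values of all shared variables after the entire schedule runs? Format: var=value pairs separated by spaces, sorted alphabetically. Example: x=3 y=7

Step 1: thread A executes A1 (y = y + 3). Shared: x=1 y=6. PCs: A@1 B@0 C@0
Step 2: thread A executes A2 (x = x - 3). Shared: x=-2 y=6. PCs: A@2 B@0 C@0
Step 3: thread C executes C1 (x = y). Shared: x=6 y=6. PCs: A@2 B@0 C@1
Step 4: thread B executes B1 (x = y). Shared: x=6 y=6. PCs: A@2 B@1 C@1
Step 5: thread C executes C2 (y = x). Shared: x=6 y=6. PCs: A@2 B@1 C@2
Step 6: thread B executes B2 (y = y + 1). Shared: x=6 y=7. PCs: A@2 B@2 C@2
Step 7: thread A executes A3 (y = y - 2). Shared: x=6 y=5. PCs: A@3 B@2 C@2
Step 8: thread B executes B3 (x = 7). Shared: x=7 y=5. PCs: A@3 B@3 C@2

Answer: x=7 y=5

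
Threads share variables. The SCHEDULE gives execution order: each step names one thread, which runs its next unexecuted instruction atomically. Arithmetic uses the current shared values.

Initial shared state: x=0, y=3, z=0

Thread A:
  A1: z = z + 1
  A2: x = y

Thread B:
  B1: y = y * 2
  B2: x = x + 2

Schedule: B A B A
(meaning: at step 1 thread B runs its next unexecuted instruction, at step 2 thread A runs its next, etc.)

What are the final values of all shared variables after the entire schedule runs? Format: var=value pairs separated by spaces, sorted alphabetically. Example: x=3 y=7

Step 1: thread B executes B1 (y = y * 2). Shared: x=0 y=6 z=0. PCs: A@0 B@1
Step 2: thread A executes A1 (z = z + 1). Shared: x=0 y=6 z=1. PCs: A@1 B@1
Step 3: thread B executes B2 (x = x + 2). Shared: x=2 y=6 z=1. PCs: A@1 B@2
Step 4: thread A executes A2 (x = y). Shared: x=6 y=6 z=1. PCs: A@2 B@2

Answer: x=6 y=6 z=1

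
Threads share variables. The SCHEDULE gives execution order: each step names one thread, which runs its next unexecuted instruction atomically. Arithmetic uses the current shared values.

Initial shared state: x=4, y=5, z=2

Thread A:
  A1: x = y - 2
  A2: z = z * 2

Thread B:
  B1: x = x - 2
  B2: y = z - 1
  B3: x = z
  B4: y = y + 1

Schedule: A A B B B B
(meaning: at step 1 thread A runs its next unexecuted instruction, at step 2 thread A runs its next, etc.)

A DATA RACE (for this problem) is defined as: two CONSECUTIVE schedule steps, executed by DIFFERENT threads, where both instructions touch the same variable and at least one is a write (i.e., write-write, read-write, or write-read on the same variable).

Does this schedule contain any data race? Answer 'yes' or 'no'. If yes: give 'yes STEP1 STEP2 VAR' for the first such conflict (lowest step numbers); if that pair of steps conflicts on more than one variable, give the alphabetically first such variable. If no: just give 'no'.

Answer: no

Derivation:
Steps 1,2: same thread (A). No race.
Steps 2,3: A(r=z,w=z) vs B(r=x,w=x). No conflict.
Steps 3,4: same thread (B). No race.
Steps 4,5: same thread (B). No race.
Steps 5,6: same thread (B). No race.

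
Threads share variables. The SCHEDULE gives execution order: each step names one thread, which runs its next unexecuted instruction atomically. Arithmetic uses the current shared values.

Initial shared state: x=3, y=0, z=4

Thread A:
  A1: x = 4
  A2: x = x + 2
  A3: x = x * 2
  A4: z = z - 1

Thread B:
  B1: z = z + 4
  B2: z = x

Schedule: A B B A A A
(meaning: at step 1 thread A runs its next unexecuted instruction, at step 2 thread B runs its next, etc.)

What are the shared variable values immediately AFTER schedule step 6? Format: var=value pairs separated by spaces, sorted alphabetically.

Step 1: thread A executes A1 (x = 4). Shared: x=4 y=0 z=4. PCs: A@1 B@0
Step 2: thread B executes B1 (z = z + 4). Shared: x=4 y=0 z=8. PCs: A@1 B@1
Step 3: thread B executes B2 (z = x). Shared: x=4 y=0 z=4. PCs: A@1 B@2
Step 4: thread A executes A2 (x = x + 2). Shared: x=6 y=0 z=4. PCs: A@2 B@2
Step 5: thread A executes A3 (x = x * 2). Shared: x=12 y=0 z=4. PCs: A@3 B@2
Step 6: thread A executes A4 (z = z - 1). Shared: x=12 y=0 z=3. PCs: A@4 B@2

Answer: x=12 y=0 z=3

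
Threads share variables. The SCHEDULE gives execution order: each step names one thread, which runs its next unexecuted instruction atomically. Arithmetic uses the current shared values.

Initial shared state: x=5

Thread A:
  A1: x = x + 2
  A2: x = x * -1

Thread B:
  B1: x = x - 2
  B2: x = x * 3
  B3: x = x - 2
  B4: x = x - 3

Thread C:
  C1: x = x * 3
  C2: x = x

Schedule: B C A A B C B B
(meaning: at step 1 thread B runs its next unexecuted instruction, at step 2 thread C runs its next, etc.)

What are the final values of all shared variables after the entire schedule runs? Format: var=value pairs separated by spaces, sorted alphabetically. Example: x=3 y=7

Answer: x=-38

Derivation:
Step 1: thread B executes B1 (x = x - 2). Shared: x=3. PCs: A@0 B@1 C@0
Step 2: thread C executes C1 (x = x * 3). Shared: x=9. PCs: A@0 B@1 C@1
Step 3: thread A executes A1 (x = x + 2). Shared: x=11. PCs: A@1 B@1 C@1
Step 4: thread A executes A2 (x = x * -1). Shared: x=-11. PCs: A@2 B@1 C@1
Step 5: thread B executes B2 (x = x * 3). Shared: x=-33. PCs: A@2 B@2 C@1
Step 6: thread C executes C2 (x = x). Shared: x=-33. PCs: A@2 B@2 C@2
Step 7: thread B executes B3 (x = x - 2). Shared: x=-35. PCs: A@2 B@3 C@2
Step 8: thread B executes B4 (x = x - 3). Shared: x=-38. PCs: A@2 B@4 C@2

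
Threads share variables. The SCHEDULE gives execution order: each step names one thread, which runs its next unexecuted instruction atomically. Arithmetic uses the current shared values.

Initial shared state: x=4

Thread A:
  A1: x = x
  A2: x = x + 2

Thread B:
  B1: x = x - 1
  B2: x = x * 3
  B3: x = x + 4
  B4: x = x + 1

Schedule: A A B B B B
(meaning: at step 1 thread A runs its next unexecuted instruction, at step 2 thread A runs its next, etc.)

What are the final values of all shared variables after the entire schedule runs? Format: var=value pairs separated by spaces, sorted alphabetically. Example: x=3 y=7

Step 1: thread A executes A1 (x = x). Shared: x=4. PCs: A@1 B@0
Step 2: thread A executes A2 (x = x + 2). Shared: x=6. PCs: A@2 B@0
Step 3: thread B executes B1 (x = x - 1). Shared: x=5. PCs: A@2 B@1
Step 4: thread B executes B2 (x = x * 3). Shared: x=15. PCs: A@2 B@2
Step 5: thread B executes B3 (x = x + 4). Shared: x=19. PCs: A@2 B@3
Step 6: thread B executes B4 (x = x + 1). Shared: x=20. PCs: A@2 B@4

Answer: x=20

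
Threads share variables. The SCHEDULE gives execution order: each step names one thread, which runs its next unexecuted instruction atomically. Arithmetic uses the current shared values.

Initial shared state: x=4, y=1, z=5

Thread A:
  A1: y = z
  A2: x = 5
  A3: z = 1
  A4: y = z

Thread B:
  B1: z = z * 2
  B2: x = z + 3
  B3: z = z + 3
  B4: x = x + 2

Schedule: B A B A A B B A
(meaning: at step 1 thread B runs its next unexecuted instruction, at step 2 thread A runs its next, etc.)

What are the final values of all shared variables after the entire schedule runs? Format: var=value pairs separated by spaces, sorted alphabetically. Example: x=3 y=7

Answer: x=7 y=4 z=4

Derivation:
Step 1: thread B executes B1 (z = z * 2). Shared: x=4 y=1 z=10. PCs: A@0 B@1
Step 2: thread A executes A1 (y = z). Shared: x=4 y=10 z=10. PCs: A@1 B@1
Step 3: thread B executes B2 (x = z + 3). Shared: x=13 y=10 z=10. PCs: A@1 B@2
Step 4: thread A executes A2 (x = 5). Shared: x=5 y=10 z=10. PCs: A@2 B@2
Step 5: thread A executes A3 (z = 1). Shared: x=5 y=10 z=1. PCs: A@3 B@2
Step 6: thread B executes B3 (z = z + 3). Shared: x=5 y=10 z=4. PCs: A@3 B@3
Step 7: thread B executes B4 (x = x + 2). Shared: x=7 y=10 z=4. PCs: A@3 B@4
Step 8: thread A executes A4 (y = z). Shared: x=7 y=4 z=4. PCs: A@4 B@4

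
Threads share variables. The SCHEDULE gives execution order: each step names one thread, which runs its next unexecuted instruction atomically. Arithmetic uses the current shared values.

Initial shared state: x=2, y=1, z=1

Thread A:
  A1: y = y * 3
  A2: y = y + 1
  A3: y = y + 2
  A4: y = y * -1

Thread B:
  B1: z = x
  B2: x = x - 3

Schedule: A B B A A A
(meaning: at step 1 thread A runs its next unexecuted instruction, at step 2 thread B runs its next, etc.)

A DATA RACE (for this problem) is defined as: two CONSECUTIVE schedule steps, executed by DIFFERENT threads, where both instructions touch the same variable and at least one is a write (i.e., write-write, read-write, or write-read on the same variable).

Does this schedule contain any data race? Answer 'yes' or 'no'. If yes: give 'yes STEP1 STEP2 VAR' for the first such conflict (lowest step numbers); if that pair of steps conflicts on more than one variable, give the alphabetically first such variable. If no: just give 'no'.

Steps 1,2: A(r=y,w=y) vs B(r=x,w=z). No conflict.
Steps 2,3: same thread (B). No race.
Steps 3,4: B(r=x,w=x) vs A(r=y,w=y). No conflict.
Steps 4,5: same thread (A). No race.
Steps 5,6: same thread (A). No race.

Answer: no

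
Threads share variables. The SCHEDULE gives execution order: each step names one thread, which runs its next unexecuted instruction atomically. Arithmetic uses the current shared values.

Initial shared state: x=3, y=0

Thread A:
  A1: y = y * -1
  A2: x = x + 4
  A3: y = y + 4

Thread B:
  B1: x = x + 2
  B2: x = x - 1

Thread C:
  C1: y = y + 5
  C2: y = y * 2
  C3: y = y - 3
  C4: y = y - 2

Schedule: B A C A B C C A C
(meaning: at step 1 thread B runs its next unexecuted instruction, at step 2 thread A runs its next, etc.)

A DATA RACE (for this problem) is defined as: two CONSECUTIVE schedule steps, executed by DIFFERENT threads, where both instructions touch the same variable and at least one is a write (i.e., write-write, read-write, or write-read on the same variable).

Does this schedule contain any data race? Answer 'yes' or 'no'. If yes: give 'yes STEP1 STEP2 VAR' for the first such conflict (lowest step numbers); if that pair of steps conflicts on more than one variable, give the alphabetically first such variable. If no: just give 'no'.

Answer: yes 2 3 y

Derivation:
Steps 1,2: B(r=x,w=x) vs A(r=y,w=y). No conflict.
Steps 2,3: A(y = y * -1) vs C(y = y + 5). RACE on y (W-W).
Steps 3,4: C(r=y,w=y) vs A(r=x,w=x). No conflict.
Steps 4,5: A(x = x + 4) vs B(x = x - 1). RACE on x (W-W).
Steps 5,6: B(r=x,w=x) vs C(r=y,w=y). No conflict.
Steps 6,7: same thread (C). No race.
Steps 7,8: C(y = y - 3) vs A(y = y + 4). RACE on y (W-W).
Steps 8,9: A(y = y + 4) vs C(y = y - 2). RACE on y (W-W).
First conflict at steps 2,3.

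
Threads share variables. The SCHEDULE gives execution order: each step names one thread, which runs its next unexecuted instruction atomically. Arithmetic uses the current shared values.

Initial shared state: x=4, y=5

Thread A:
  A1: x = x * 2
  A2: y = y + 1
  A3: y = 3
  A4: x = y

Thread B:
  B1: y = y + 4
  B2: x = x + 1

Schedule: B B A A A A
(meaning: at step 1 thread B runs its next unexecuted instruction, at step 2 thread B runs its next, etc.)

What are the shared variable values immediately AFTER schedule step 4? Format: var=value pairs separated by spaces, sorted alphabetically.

Answer: x=10 y=10

Derivation:
Step 1: thread B executes B1 (y = y + 4). Shared: x=4 y=9. PCs: A@0 B@1
Step 2: thread B executes B2 (x = x + 1). Shared: x=5 y=9. PCs: A@0 B@2
Step 3: thread A executes A1 (x = x * 2). Shared: x=10 y=9. PCs: A@1 B@2
Step 4: thread A executes A2 (y = y + 1). Shared: x=10 y=10. PCs: A@2 B@2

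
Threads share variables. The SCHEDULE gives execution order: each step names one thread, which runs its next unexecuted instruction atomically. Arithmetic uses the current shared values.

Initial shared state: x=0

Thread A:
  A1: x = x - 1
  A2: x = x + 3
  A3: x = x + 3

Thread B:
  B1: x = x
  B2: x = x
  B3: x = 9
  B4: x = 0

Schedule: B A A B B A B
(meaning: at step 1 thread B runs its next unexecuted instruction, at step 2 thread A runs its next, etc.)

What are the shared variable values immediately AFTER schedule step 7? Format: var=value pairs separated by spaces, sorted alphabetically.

Answer: x=0

Derivation:
Step 1: thread B executes B1 (x = x). Shared: x=0. PCs: A@0 B@1
Step 2: thread A executes A1 (x = x - 1). Shared: x=-1. PCs: A@1 B@1
Step 3: thread A executes A2 (x = x + 3). Shared: x=2. PCs: A@2 B@1
Step 4: thread B executes B2 (x = x). Shared: x=2. PCs: A@2 B@2
Step 5: thread B executes B3 (x = 9). Shared: x=9. PCs: A@2 B@3
Step 6: thread A executes A3 (x = x + 3). Shared: x=12. PCs: A@3 B@3
Step 7: thread B executes B4 (x = 0). Shared: x=0. PCs: A@3 B@4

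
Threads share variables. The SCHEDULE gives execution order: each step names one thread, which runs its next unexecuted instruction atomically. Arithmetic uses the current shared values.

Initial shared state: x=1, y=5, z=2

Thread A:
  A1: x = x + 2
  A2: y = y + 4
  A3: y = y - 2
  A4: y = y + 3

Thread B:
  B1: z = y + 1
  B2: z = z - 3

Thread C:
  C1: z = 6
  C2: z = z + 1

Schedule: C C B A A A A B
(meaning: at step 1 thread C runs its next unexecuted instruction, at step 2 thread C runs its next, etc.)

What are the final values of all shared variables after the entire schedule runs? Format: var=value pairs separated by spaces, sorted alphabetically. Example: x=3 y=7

Answer: x=3 y=10 z=3

Derivation:
Step 1: thread C executes C1 (z = 6). Shared: x=1 y=5 z=6. PCs: A@0 B@0 C@1
Step 2: thread C executes C2 (z = z + 1). Shared: x=1 y=5 z=7. PCs: A@0 B@0 C@2
Step 3: thread B executes B1 (z = y + 1). Shared: x=1 y=5 z=6. PCs: A@0 B@1 C@2
Step 4: thread A executes A1 (x = x + 2). Shared: x=3 y=5 z=6. PCs: A@1 B@1 C@2
Step 5: thread A executes A2 (y = y + 4). Shared: x=3 y=9 z=6. PCs: A@2 B@1 C@2
Step 6: thread A executes A3 (y = y - 2). Shared: x=3 y=7 z=6. PCs: A@3 B@1 C@2
Step 7: thread A executes A4 (y = y + 3). Shared: x=3 y=10 z=6. PCs: A@4 B@1 C@2
Step 8: thread B executes B2 (z = z - 3). Shared: x=3 y=10 z=3. PCs: A@4 B@2 C@2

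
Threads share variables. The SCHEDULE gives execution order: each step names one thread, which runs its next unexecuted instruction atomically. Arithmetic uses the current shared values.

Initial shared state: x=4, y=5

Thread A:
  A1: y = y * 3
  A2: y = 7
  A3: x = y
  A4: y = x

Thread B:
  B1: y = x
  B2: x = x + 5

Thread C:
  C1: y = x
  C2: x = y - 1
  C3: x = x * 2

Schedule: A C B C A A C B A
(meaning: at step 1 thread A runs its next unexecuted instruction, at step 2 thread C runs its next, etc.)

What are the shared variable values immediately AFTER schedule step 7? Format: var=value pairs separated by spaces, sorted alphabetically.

Answer: x=14 y=7

Derivation:
Step 1: thread A executes A1 (y = y * 3). Shared: x=4 y=15. PCs: A@1 B@0 C@0
Step 2: thread C executes C1 (y = x). Shared: x=4 y=4. PCs: A@1 B@0 C@1
Step 3: thread B executes B1 (y = x). Shared: x=4 y=4. PCs: A@1 B@1 C@1
Step 4: thread C executes C2 (x = y - 1). Shared: x=3 y=4. PCs: A@1 B@1 C@2
Step 5: thread A executes A2 (y = 7). Shared: x=3 y=7. PCs: A@2 B@1 C@2
Step 6: thread A executes A3 (x = y). Shared: x=7 y=7. PCs: A@3 B@1 C@2
Step 7: thread C executes C3 (x = x * 2). Shared: x=14 y=7. PCs: A@3 B@1 C@3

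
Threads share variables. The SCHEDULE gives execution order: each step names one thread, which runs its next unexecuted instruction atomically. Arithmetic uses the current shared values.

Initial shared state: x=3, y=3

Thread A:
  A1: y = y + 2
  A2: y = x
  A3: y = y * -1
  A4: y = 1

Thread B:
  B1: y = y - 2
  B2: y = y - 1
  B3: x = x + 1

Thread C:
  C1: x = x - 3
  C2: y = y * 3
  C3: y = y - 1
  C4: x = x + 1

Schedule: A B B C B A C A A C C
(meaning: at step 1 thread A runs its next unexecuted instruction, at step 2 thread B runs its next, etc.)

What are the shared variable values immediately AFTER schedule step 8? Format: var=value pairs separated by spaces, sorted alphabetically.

Step 1: thread A executes A1 (y = y + 2). Shared: x=3 y=5. PCs: A@1 B@0 C@0
Step 2: thread B executes B1 (y = y - 2). Shared: x=3 y=3. PCs: A@1 B@1 C@0
Step 3: thread B executes B2 (y = y - 1). Shared: x=3 y=2. PCs: A@1 B@2 C@0
Step 4: thread C executes C1 (x = x - 3). Shared: x=0 y=2. PCs: A@1 B@2 C@1
Step 5: thread B executes B3 (x = x + 1). Shared: x=1 y=2. PCs: A@1 B@3 C@1
Step 6: thread A executes A2 (y = x). Shared: x=1 y=1. PCs: A@2 B@3 C@1
Step 7: thread C executes C2 (y = y * 3). Shared: x=1 y=3. PCs: A@2 B@3 C@2
Step 8: thread A executes A3 (y = y * -1). Shared: x=1 y=-3. PCs: A@3 B@3 C@2

Answer: x=1 y=-3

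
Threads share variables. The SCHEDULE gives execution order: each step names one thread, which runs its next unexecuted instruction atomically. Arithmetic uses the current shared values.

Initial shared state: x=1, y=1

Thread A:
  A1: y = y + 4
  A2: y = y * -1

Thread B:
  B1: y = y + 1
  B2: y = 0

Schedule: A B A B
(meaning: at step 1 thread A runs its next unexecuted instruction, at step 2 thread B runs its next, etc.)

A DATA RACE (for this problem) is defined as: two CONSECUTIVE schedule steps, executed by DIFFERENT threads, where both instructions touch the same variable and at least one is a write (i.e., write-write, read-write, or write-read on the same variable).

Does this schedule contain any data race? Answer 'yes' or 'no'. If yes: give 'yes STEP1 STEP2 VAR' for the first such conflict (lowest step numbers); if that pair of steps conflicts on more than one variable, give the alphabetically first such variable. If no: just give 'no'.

Answer: yes 1 2 y

Derivation:
Steps 1,2: A(y = y + 4) vs B(y = y + 1). RACE on y (W-W).
Steps 2,3: B(y = y + 1) vs A(y = y * -1). RACE on y (W-W).
Steps 3,4: A(y = y * -1) vs B(y = 0). RACE on y (W-W).
First conflict at steps 1,2.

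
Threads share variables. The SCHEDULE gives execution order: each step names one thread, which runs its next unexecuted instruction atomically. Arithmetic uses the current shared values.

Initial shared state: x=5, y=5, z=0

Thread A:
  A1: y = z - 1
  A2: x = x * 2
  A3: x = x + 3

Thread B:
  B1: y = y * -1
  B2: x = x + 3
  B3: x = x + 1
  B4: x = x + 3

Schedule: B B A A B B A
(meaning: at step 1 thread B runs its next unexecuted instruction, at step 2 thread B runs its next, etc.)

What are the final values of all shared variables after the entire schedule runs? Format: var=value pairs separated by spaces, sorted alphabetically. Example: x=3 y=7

Answer: x=23 y=-1 z=0

Derivation:
Step 1: thread B executes B1 (y = y * -1). Shared: x=5 y=-5 z=0. PCs: A@0 B@1
Step 2: thread B executes B2 (x = x + 3). Shared: x=8 y=-5 z=0. PCs: A@0 B@2
Step 3: thread A executes A1 (y = z - 1). Shared: x=8 y=-1 z=0. PCs: A@1 B@2
Step 4: thread A executes A2 (x = x * 2). Shared: x=16 y=-1 z=0. PCs: A@2 B@2
Step 5: thread B executes B3 (x = x + 1). Shared: x=17 y=-1 z=0. PCs: A@2 B@3
Step 6: thread B executes B4 (x = x + 3). Shared: x=20 y=-1 z=0. PCs: A@2 B@4
Step 7: thread A executes A3 (x = x + 3). Shared: x=23 y=-1 z=0. PCs: A@3 B@4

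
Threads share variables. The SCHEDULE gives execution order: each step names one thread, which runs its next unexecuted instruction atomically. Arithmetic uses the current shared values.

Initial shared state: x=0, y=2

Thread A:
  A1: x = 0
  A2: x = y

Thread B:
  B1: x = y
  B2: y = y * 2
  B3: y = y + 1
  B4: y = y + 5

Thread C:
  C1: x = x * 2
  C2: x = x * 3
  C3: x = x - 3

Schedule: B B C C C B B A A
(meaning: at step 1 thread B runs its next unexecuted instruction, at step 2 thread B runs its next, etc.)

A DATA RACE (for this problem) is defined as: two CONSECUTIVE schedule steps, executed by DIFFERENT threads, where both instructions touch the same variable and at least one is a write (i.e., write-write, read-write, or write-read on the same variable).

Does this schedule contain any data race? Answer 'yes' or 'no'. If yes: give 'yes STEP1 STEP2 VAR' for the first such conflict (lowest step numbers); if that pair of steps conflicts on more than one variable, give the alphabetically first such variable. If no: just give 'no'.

Steps 1,2: same thread (B). No race.
Steps 2,3: B(r=y,w=y) vs C(r=x,w=x). No conflict.
Steps 3,4: same thread (C). No race.
Steps 4,5: same thread (C). No race.
Steps 5,6: C(r=x,w=x) vs B(r=y,w=y). No conflict.
Steps 6,7: same thread (B). No race.
Steps 7,8: B(r=y,w=y) vs A(r=-,w=x). No conflict.
Steps 8,9: same thread (A). No race.

Answer: no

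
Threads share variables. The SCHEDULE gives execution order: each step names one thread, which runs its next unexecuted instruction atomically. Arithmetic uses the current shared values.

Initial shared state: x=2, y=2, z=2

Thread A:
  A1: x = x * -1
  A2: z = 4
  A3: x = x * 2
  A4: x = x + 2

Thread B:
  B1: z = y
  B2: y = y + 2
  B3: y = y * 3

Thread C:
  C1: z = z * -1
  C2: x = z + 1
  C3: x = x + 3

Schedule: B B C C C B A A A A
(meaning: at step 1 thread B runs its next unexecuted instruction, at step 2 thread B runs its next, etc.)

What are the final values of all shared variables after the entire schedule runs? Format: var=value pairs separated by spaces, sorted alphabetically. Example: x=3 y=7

Answer: x=-2 y=12 z=4

Derivation:
Step 1: thread B executes B1 (z = y). Shared: x=2 y=2 z=2. PCs: A@0 B@1 C@0
Step 2: thread B executes B2 (y = y + 2). Shared: x=2 y=4 z=2. PCs: A@0 B@2 C@0
Step 3: thread C executes C1 (z = z * -1). Shared: x=2 y=4 z=-2. PCs: A@0 B@2 C@1
Step 4: thread C executes C2 (x = z + 1). Shared: x=-1 y=4 z=-2. PCs: A@0 B@2 C@2
Step 5: thread C executes C3 (x = x + 3). Shared: x=2 y=4 z=-2. PCs: A@0 B@2 C@3
Step 6: thread B executes B3 (y = y * 3). Shared: x=2 y=12 z=-2. PCs: A@0 B@3 C@3
Step 7: thread A executes A1 (x = x * -1). Shared: x=-2 y=12 z=-2. PCs: A@1 B@3 C@3
Step 8: thread A executes A2 (z = 4). Shared: x=-2 y=12 z=4. PCs: A@2 B@3 C@3
Step 9: thread A executes A3 (x = x * 2). Shared: x=-4 y=12 z=4. PCs: A@3 B@3 C@3
Step 10: thread A executes A4 (x = x + 2). Shared: x=-2 y=12 z=4. PCs: A@4 B@3 C@3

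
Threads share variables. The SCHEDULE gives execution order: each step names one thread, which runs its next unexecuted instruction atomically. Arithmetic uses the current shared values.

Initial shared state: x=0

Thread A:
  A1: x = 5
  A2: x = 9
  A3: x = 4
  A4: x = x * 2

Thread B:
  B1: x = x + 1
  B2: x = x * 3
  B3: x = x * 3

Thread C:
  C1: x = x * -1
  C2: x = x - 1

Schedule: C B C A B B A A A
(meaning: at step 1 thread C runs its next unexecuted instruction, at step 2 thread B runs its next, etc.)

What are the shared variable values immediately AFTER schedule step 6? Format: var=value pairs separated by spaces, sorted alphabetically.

Step 1: thread C executes C1 (x = x * -1). Shared: x=0. PCs: A@0 B@0 C@1
Step 2: thread B executes B1 (x = x + 1). Shared: x=1. PCs: A@0 B@1 C@1
Step 3: thread C executes C2 (x = x - 1). Shared: x=0. PCs: A@0 B@1 C@2
Step 4: thread A executes A1 (x = 5). Shared: x=5. PCs: A@1 B@1 C@2
Step 5: thread B executes B2 (x = x * 3). Shared: x=15. PCs: A@1 B@2 C@2
Step 6: thread B executes B3 (x = x * 3). Shared: x=45. PCs: A@1 B@3 C@2

Answer: x=45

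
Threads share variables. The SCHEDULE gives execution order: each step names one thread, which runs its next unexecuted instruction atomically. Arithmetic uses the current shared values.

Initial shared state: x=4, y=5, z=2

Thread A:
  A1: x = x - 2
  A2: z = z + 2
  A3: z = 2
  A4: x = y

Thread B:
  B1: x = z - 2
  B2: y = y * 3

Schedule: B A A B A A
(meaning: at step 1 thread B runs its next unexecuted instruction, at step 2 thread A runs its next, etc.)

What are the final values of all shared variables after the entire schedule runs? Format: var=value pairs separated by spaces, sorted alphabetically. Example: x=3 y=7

Step 1: thread B executes B1 (x = z - 2). Shared: x=0 y=5 z=2. PCs: A@0 B@1
Step 2: thread A executes A1 (x = x - 2). Shared: x=-2 y=5 z=2. PCs: A@1 B@1
Step 3: thread A executes A2 (z = z + 2). Shared: x=-2 y=5 z=4. PCs: A@2 B@1
Step 4: thread B executes B2 (y = y * 3). Shared: x=-2 y=15 z=4. PCs: A@2 B@2
Step 5: thread A executes A3 (z = 2). Shared: x=-2 y=15 z=2. PCs: A@3 B@2
Step 6: thread A executes A4 (x = y). Shared: x=15 y=15 z=2. PCs: A@4 B@2

Answer: x=15 y=15 z=2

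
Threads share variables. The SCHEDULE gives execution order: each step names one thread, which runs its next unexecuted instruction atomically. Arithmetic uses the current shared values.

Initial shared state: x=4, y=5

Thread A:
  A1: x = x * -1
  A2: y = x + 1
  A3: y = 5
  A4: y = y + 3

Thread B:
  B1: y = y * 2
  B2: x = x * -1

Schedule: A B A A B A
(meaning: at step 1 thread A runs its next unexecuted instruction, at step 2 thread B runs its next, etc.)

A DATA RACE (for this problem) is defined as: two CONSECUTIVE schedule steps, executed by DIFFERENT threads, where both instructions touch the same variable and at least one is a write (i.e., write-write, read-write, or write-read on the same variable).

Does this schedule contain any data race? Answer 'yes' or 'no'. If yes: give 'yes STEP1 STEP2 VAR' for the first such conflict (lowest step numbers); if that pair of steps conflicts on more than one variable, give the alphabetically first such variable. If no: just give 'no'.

Steps 1,2: A(r=x,w=x) vs B(r=y,w=y). No conflict.
Steps 2,3: B(y = y * 2) vs A(y = x + 1). RACE on y (W-W).
Steps 3,4: same thread (A). No race.
Steps 4,5: A(r=-,w=y) vs B(r=x,w=x). No conflict.
Steps 5,6: B(r=x,w=x) vs A(r=y,w=y). No conflict.
First conflict at steps 2,3.

Answer: yes 2 3 y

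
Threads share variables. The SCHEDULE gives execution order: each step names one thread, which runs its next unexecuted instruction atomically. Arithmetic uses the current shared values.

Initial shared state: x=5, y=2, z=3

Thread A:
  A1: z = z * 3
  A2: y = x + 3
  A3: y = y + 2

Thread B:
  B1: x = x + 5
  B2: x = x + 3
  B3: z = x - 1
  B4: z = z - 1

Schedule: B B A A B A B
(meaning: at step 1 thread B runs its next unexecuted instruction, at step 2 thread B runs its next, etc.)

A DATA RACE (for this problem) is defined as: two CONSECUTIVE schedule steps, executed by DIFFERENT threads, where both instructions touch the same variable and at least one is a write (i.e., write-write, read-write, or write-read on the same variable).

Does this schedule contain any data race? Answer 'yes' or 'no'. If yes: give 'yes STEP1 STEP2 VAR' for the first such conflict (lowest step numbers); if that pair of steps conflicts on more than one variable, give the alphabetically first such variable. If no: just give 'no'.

Answer: no

Derivation:
Steps 1,2: same thread (B). No race.
Steps 2,3: B(r=x,w=x) vs A(r=z,w=z). No conflict.
Steps 3,4: same thread (A). No race.
Steps 4,5: A(r=x,w=y) vs B(r=x,w=z). No conflict.
Steps 5,6: B(r=x,w=z) vs A(r=y,w=y). No conflict.
Steps 6,7: A(r=y,w=y) vs B(r=z,w=z). No conflict.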